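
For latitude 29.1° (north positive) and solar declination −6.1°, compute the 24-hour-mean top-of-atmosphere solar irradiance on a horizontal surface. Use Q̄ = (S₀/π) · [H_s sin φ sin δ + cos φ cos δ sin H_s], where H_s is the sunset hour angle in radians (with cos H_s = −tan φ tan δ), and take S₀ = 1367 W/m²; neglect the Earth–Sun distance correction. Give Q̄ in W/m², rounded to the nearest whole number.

343 W/m²

−tan φ tan δ = −(0.5566)(-0.1069) = 0.0595; H_s = arccos(0.0595) = 86.59°. In radians, H_s = 1.5113.
H_s sin φ sin δ = 1.5113 × 0.4863 × -0.1063 = -0.0781.
cos φ cos δ sin H_s = 0.8738 × 0.9943 × 0.9982 = 0.8673.
Q̄ = (1367/π) × (-0.0781 + 0.8673) = 435.13 × 0.7892 = 343.40 W/m².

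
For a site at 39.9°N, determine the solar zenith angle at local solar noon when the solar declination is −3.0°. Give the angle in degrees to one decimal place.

At local solar noon the hour angle is zero, so the zenith angle is |φ − δ| = |39.9° − (-3.0°)| = 42.9°.

42.9°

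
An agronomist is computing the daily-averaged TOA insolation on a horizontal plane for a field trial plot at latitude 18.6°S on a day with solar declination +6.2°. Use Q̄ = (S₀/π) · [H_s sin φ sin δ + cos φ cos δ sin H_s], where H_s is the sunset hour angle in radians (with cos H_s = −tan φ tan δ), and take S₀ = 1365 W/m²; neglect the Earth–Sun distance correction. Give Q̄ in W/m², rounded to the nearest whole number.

386 W/m²

cos H_s = −tan(-18.6°) · tan(6.2°) = 0.0366, so H_s = arccos(0.0366) = 87.90°. In radians, H_s = 1.5341.
H_s sin φ sin δ = 1.5341 × -0.3190 × 0.1080 = -0.0529.
cos φ cos δ sin H_s = 0.9478 × 0.9942 × 0.9993 = 0.9416.
Q̄ = (1365/π) × (-0.0529 + 0.9416) = 434.49 × 0.8887 = 386.13 W/m².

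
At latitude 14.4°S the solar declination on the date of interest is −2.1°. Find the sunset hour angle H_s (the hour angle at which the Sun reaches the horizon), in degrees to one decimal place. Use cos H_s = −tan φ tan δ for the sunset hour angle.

90.5°

−tan φ tan δ = −(-0.2568)(-0.0367) = -0.0094; H_s = arccos(-0.0094) = 90.54°.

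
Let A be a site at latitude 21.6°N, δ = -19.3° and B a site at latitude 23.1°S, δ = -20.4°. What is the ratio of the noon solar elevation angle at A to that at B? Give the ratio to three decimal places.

0.562

A: 90° − |21.6 − (-19.3)| = 49.10°.
B: 90° − |-23.1 − (-20.4)| = 87.30°.
Ratio A/B = 49.1000 / 87.3000 = 0.5624.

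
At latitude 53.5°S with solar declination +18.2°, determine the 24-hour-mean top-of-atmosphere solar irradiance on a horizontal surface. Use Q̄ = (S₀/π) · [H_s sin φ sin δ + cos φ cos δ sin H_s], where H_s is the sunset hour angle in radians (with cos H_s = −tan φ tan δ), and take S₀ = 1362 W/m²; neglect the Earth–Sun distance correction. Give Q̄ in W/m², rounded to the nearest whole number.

cos H_s = −tan(-53.5°) · tan(18.2°) = 0.4443, so H_s = arccos(0.4443) = 63.62°. In radians, H_s = 1.1104.
H_s sin φ sin δ = 1.1104 × -0.8039 × 0.3123 = -0.2788.
cos φ cos δ sin H_s = 0.5948 × 0.9500 × 0.8959 = 0.5062.
Q̄ = (1362/π) × (-0.2788 + 0.5062) = 433.54 × 0.2274 = 98.59 W/m².

99 W/m²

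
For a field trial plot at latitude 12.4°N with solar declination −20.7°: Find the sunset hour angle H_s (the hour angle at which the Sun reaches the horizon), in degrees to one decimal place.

85.2°

The sunset hour angle satisfies cos H_s = −tan φ tan δ = 0.0831, giving H_s = 85.23°.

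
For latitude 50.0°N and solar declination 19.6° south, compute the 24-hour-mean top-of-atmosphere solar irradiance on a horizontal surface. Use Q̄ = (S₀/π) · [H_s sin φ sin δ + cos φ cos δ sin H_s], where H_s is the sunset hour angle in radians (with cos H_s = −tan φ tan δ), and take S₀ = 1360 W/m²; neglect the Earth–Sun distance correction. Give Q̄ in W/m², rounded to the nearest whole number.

111 W/m²

cos H_s = −tan(50.0°) · tan(-19.6°) = 0.4244, so H_s = arccos(0.4244) = 64.89°. In radians, H_s = 1.1325.
H_s sin φ sin δ = 1.1325 × 0.7660 × -0.3355 = -0.2910.
cos φ cos δ sin H_s = 0.6428 × 0.9421 × 0.9055 = 0.5484.
Q̄ = (1360/π) × (-0.2910 + 0.5484) = 432.90 × 0.2574 = 111.43 W/m².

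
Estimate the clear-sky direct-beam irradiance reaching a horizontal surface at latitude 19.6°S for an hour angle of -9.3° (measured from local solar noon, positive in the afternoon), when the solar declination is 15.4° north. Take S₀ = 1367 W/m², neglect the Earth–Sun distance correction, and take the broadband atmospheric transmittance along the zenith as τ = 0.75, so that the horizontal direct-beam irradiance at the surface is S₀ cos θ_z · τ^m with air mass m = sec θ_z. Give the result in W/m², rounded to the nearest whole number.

773 W/m²

cos θ_z = sin(-19.6°) sin(15.4°) + cos(-19.6°) cos(15.4°) cos(-9.30°) = -0.0891 + 0.8963 = 0.8072.
Air mass m = 1/cos θ_z = 1/0.8072 = 1.239; τ^m = 0.75^1.239 = 0.7002.
Surface direct beam = 1367 × 0.8072 × 0.7002 = 772.63 W/m².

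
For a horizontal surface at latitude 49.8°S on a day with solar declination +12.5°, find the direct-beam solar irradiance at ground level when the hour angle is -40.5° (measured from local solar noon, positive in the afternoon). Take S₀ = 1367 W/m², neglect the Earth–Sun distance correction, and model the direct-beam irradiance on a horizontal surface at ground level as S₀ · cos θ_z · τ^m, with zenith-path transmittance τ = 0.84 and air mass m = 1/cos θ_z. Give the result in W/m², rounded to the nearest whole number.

cos θ_z = sin φ sin δ + cos φ cos δ cos H = (-0.7638)(0.2164) + (0.6455)(0.9763)(0.7604) = 0.3139.
Air mass m = 1/cos θ_z = 1/0.3139 = 3.186; τ^m = 0.84^3.186 = 0.5738.
Surface direct beam = 1367 × 0.3139 × 0.5738 = 246.22 W/m².

246 W/m²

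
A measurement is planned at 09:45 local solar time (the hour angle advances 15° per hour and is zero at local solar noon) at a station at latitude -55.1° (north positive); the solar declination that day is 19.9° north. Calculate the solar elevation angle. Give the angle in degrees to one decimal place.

Hour angle H = 15° × (9.75 − 12) = -33.75°.
With φ = -55.1°, δ = 19.9°, H = -33.75°: sin φ sin δ = -0.2792, cos φ cos δ cos H = 0.4473, so cos θ_z = 0.1681.
θ_z = arccos(0.1681) = 80.32°, so the elevation is 90° − 80.32° = 9.68°.

9.7°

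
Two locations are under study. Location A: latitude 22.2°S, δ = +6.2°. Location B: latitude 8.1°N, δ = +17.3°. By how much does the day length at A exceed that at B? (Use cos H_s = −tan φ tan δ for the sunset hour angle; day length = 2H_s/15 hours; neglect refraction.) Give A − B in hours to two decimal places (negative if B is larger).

A: H_s = arccos(−tan -22.2° · tan 6.2°) = 87.46°, so 2H_s/15 = 11.6613 h.
B: H_s = arccos(−tan 8.1° · tan 17.3°) = 92.54°, so 2H_s/15 = 12.3387 h.
A − B = 11.6613 − 12.3387 = -0.6774 h.

-0.68 h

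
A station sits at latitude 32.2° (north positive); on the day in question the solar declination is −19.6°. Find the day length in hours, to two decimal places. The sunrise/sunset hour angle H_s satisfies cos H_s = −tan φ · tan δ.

10.27 hours

cos H_s = −tan(32.2°) · tan(-19.6°) = 0.2242, so H_s = arccos(0.2242) = 77.04°.
Day length = 2 H_s / 15° h⁻¹ = 154.08° / 15 = 10.272 h.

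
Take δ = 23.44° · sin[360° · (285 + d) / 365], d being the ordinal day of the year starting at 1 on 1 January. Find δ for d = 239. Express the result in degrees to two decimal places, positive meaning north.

360 × (285 + 239) / 365 = 516.822°; sin(516.822°) = 0.3936.
δ = 23.44 × 0.3936 = 9.226° ≈ +9.23°.

+9.23°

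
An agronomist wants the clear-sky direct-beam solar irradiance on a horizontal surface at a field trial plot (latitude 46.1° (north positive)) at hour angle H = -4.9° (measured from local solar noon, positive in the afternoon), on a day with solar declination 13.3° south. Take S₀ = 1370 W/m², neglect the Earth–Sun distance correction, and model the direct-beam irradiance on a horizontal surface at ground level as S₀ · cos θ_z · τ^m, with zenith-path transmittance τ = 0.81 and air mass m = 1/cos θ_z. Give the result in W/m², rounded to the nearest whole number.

With φ = 46.1°, δ = -13.3°, H = -4.90°: sin φ sin δ = -0.1658, cos φ cos δ cos H = 0.6723, so cos θ_z = 0.5065.
Air mass m = 1/cos θ_z = 1/0.5065 = 1.974; τ^m = 0.81^1.974 = 0.6597.
Surface direct beam = 1370 × 0.5065 × 0.6597 = 457.77 W/m².

458 W/m²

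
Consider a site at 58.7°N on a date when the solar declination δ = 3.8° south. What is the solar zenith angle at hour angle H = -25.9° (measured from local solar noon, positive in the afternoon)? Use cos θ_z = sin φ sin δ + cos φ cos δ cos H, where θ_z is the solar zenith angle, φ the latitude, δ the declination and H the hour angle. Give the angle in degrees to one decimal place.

65.8°

cos θ_z = sin φ sin δ + cos φ cos δ cos H = (0.8545)(-0.0663) + (0.5195)(0.9978)(0.8996) = 0.4097.
θ_z = arccos(0.4097) = 65.81°.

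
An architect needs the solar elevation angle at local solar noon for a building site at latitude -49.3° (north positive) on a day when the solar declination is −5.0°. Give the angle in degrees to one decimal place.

45.7°

At local solar noon the hour angle is zero, so the elevation is 90° − |φ − δ| = 90° − |-49.3° − (-5.0°)| = 90° − 44.3° = 45.7°.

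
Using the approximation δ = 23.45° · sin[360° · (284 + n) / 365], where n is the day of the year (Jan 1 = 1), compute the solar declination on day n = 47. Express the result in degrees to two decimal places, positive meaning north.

-12.95°

360 × (284 + 47) / 365 = 326.466°; sin(326.466°) = -0.5524.
δ = 23.45 × -0.5524 = -12.954° ≈ -12.95°.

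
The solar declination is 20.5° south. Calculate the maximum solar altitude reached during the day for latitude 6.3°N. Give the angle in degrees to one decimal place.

At local solar noon the hour angle is zero, so the elevation is 90° − |φ − δ| = 90° − |6.3° − (-20.5°)| = 90° − 26.8° = 63.2°.

63.2°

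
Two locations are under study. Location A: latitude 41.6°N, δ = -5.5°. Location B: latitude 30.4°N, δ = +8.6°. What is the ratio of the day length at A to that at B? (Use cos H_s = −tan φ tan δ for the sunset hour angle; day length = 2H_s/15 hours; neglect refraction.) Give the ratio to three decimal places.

0.895

A: H_s = arccos(−tan 41.6° · tan -5.5°) = 85.10°, so 2H_s/15 = 11.3467 h.
B: H_s = arccos(−tan 30.4° · tan 8.6°) = 95.09°, so 2H_s/15 = 12.6787 h.
Ratio A/B = 11.3467 / 12.6787 = 0.8949.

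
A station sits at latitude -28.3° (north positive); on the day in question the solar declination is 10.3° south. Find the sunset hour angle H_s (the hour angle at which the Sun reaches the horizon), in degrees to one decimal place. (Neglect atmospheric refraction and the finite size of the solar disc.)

−tan φ tan δ = −(-0.5384)(-0.1817) = -0.0978; H_s = arccos(-0.0978) = 95.61°.

95.6°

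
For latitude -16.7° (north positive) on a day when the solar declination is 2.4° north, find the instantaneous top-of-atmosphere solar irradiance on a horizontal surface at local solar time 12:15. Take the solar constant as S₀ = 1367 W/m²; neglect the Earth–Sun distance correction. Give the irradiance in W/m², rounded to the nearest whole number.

Hour angle H = 15° × (12.25 − 12) = 3.75°.
With φ = -16.7°, δ = 2.4°, H = 3.75°: sin φ sin δ = -0.0120, cos φ cos δ cos H = 0.9549, so cos θ_z = 0.9429.
Top-of-atmosphere irradiance = S₀ cos θ_z = 1367 × 0.9429 = 1288.94 W/m².

1289 W/m²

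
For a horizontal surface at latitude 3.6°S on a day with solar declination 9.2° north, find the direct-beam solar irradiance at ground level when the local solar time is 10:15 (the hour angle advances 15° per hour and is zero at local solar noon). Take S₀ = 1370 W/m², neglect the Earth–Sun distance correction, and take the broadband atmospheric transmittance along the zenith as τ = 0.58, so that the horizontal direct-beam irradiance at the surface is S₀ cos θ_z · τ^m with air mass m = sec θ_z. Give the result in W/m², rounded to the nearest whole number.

641 W/m²

Hour angle H = 15° × (10.25 − 12) = -26.25°.
cos θ_z = sin φ sin δ + cos φ cos δ cos H = (-0.0628)(0.1599) + (0.9980)(0.9871)(0.8969) = 0.8735.
Air mass m = 1/cos θ_z = 1/0.8735 = 1.145; τ^m = 0.58^1.145 = 0.5360.
Surface direct beam = 1370 × 0.8735 × 0.5360 = 641.43 W/m².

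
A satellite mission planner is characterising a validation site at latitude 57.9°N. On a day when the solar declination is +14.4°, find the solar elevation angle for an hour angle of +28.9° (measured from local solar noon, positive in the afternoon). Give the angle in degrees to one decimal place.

41.4°

cos θ_z = sin(57.9°) sin(14.4°) + cos(57.9°) cos(14.4°) cos(28.90°) = 0.2107 + 0.4506 = 0.6613.
θ_z = arccos(0.6613) = 48.60°, so the elevation is 90° − 48.60° = 41.40°.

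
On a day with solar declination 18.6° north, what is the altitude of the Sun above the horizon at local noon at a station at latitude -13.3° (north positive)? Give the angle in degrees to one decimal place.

At local solar noon the hour angle is zero, so the elevation is 90° − |φ − δ| = 90° − |-13.3° − (18.6°)| = 90° − 31.9° = 58.1°.

58.1°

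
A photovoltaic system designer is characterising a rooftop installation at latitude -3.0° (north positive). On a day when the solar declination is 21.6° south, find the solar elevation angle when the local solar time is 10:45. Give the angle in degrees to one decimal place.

64.0°

Hour angle H = 15° × (10.75 − 12) = -18.75°.
With φ = -3.0°, δ = -21.6°, H = -18.75°: sin φ sin δ = 0.0193, cos φ cos δ cos H = 0.8792, so cos θ_z = 0.8985.
θ_z = arccos(0.8985) = 26.04°, so the elevation is 90° − 26.04° = 63.96°.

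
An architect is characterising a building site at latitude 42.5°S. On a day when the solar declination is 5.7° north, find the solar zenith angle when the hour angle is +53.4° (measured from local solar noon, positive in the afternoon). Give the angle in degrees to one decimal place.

68.3°

cos θ_z = sin φ sin δ + cos φ cos δ cos H = (-0.6756)(0.0993) + (0.7373)(0.9951)(0.5962) = 0.3703.
θ_z = arccos(0.3703) = 68.27°.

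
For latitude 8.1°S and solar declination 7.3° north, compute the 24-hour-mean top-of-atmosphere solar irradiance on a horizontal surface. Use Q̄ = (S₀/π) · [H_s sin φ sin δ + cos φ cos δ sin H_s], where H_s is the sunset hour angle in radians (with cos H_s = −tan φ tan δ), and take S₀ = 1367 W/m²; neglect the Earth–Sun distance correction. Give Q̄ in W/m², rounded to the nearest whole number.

cos H_s = −tan(-8.1°) · tan(7.3°) = 0.0182, so H_s = arccos(0.0182) = 88.96°. In radians, H_s = 1.5526.
H_s sin φ sin δ = 1.5526 × -0.1409 × 0.1271 = -0.0278.
cos φ cos δ sin H_s = 0.9900 × 0.9919 × 0.9998 = 0.9818.
Q̄ = (1367/π) × (-0.0278 + 0.9818) = 435.13 × 0.9540 = 415.11 W/m².

415 W/m²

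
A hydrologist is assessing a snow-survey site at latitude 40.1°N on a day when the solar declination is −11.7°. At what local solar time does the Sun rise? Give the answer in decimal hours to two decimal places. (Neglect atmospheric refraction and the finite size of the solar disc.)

−tan φ tan δ = −(0.8421)(-0.2071) = 0.1744; H_s = arccos(0.1744) = 79.96°.
Sunrise is at 12 − H_s/15 = 12 − 5.331 = 6.669 h local solar time.

6.67 h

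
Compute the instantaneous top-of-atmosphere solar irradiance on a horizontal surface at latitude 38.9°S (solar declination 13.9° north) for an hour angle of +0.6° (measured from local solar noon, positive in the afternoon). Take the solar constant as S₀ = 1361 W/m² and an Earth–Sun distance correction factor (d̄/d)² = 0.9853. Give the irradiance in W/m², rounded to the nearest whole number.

cos θ_z = sin(-38.9°) sin(13.9°) + cos(-38.9°) cos(13.9°) cos(0.60°) = -0.1509 + 0.7554 = 0.6045.
Top-of-atmosphere irradiance = S₀ (d̄/d)² cos θ_z = 1361 × 0.9853 × 0.6045 = 810.63 W/m².

811 W/m²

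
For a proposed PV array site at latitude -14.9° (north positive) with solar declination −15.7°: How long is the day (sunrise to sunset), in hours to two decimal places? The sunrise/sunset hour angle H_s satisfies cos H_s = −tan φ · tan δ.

cos H_s = −tan(-14.9°) · tan(-15.7°) = -0.0748, so H_s = arccos(-0.0748) = 94.29°.
Day length = 2 H_s / 15° h⁻¹ = 188.58° / 15 = 12.572 h.

12.57 hours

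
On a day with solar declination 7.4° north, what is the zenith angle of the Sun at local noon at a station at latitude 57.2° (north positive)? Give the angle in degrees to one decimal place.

49.8°

At local solar noon the hour angle is zero, so the zenith angle is |φ − δ| = |57.2° − (7.4°)| = 49.8°.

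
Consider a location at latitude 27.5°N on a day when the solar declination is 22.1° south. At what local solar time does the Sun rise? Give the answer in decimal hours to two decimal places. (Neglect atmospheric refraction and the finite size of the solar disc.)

6.81 h

−tan φ tan δ = −(0.5206)(-0.4061) = 0.2114; H_s = arccos(0.2114) = 77.80°.
Sunrise is at 12 − H_s/15 = 12 − 5.187 = 6.813 h local solar time.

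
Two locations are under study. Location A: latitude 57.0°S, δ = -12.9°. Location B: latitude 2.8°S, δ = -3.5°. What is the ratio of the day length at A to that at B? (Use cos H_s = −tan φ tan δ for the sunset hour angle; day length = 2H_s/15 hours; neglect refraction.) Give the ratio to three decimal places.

1.227

A: H_s = arccos(−tan -57.0° · tan -12.9°) = 110.65°, so 2H_s/15 = 14.7533 h.
B: H_s = arccos(−tan -2.8° · tan -3.5°) = 90.17°, so 2H_s/15 = 12.0227 h.
Ratio A/B = 14.7533 / 12.0227 = 1.2271.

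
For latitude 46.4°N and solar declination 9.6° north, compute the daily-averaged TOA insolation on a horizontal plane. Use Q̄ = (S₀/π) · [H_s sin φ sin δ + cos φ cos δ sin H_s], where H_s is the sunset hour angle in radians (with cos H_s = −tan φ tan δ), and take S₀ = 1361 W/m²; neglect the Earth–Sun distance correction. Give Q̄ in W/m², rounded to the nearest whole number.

cos H_s = −tan(46.4°) · tan(9.6°) = -0.1776, so H_s = arccos(-0.1776) = 100.23°. In radians, H_s = 1.7493.
H_s sin φ sin δ = 1.7493 × 0.7242 × 0.1668 = 0.2113.
cos φ cos δ sin H_s = 0.6896 × 0.9860 × 0.9841 = 0.6691.
Q̄ = (1361/π) × (0.2113 + 0.6691) = 433.22 × 0.8804 = 381.41 W/m².

381 W/m²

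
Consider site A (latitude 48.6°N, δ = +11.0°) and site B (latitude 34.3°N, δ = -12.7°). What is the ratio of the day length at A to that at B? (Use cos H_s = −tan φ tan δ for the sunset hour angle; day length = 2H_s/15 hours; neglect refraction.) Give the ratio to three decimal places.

1.266

A: H_s = arccos(−tan 48.6° · tan 11.0°) = 102.74°, so 2H_s/15 = 13.6987 h.
B: H_s = arccos(−tan 34.3° · tan -12.7°) = 81.16°, so 2H_s/15 = 10.8213 h.
Ratio A/B = 13.6987 / 10.8213 = 1.2659.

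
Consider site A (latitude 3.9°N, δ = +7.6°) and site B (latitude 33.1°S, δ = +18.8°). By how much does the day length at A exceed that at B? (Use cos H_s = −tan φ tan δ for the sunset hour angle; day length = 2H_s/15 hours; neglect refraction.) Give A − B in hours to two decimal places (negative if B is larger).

A: H_s = arccos(−tan 3.9° · tan 7.6°) = 90.52°, so 2H_s/15 = 12.0693 h.
B: H_s = arccos(−tan -33.1° · tan 18.8°) = 77.18°, so 2H_s/15 = 10.2907 h.
A − B = 12.0693 − 10.2907 = 1.7786 h.

+1.78 h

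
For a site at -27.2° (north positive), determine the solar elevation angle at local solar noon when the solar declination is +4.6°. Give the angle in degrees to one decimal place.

58.2°

At local solar noon the hour angle is zero, so the elevation is 90° − |φ − δ| = 90° − |-27.2° − (4.6°)| = 90° − 31.8° = 58.2°.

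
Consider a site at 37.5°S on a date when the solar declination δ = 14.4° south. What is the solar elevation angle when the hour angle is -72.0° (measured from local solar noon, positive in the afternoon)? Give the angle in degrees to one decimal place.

22.9°

With φ = -37.5°, δ = -14.4°, H = -72.00°: sin φ sin δ = 0.1514, cos φ cos δ cos H = 0.2375, so cos θ_z = 0.3889.
θ_z = arccos(0.3889) = 67.11°, so the elevation is 90° − 67.11° = 22.89°.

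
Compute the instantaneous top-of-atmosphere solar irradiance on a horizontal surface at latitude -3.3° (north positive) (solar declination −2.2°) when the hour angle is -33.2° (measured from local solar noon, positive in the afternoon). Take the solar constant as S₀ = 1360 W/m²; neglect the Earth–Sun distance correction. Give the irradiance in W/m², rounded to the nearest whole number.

With φ = -3.3°, δ = -2.2°, H = -33.20°: sin φ sin δ = 0.0022, cos φ cos δ cos H = 0.8348, so cos θ_z = 0.8370.
Top-of-atmosphere irradiance = S₀ cos θ_z = 1360 × 0.8370 = 1138.32 W/m².

1138 W/m²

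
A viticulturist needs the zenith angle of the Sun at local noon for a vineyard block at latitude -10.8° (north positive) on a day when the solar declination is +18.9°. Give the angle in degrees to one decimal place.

29.7°

At local solar noon the hour angle is zero, so the zenith angle is |φ − δ| = |-10.8° − (18.9°)| = 29.7°.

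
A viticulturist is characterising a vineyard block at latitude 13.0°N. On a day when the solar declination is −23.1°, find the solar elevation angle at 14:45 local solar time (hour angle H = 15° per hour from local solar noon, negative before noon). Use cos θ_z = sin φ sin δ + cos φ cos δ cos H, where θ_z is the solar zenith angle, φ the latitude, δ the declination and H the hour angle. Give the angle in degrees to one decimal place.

Hour angle H = 15° × (14.75 − 12) = 41.25°.
With φ = 13.0°, δ = -23.1°, H = 41.25°: sin φ sin δ = -0.0883, cos φ cos δ cos H = 0.6738, so cos θ_z = 0.5855.
θ_z = arccos(0.5855) = 54.16°, so the elevation is 90° − 54.16° = 35.84°.

35.8°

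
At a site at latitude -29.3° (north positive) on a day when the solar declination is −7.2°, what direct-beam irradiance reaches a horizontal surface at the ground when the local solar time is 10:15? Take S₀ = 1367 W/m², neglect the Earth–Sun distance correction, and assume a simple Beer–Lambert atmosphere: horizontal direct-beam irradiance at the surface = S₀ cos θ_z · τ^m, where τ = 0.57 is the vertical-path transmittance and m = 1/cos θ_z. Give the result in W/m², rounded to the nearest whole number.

585 W/m²

Hour angle H = 15° × (10.25 − 12) = -26.25°.
cos θ_z = sin(-29.3°) sin(-7.2°) + cos(-29.3°) cos(-7.2°) cos(-26.25°) = 0.0613 + 0.7760 = 0.8373.
Air mass m = 1/cos θ_z = 1/0.8373 = 1.194; τ^m = 0.57^1.194 = 0.5111.
Surface direct beam = 1367 × 0.8373 × 0.5111 = 585.00 W/m².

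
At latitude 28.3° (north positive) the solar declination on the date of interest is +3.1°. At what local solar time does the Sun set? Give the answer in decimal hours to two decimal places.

18.11 h

The sunset hour angle satisfies cos H_s = −tan φ tan δ = -0.0292, giving H_s = 91.67°.
Sunset is at 12 + H_s/15 = 12 + 6.111 = 18.111 h local solar time.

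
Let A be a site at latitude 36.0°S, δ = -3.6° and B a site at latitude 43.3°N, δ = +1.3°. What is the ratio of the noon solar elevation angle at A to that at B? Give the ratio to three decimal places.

A: 90° − |-36.0 − (-3.6)| = 57.60°.
B: 90° − |43.3 − (1.3)| = 48.00°.
Ratio A/B = 57.6000 / 48.0000 = 1.2000.

1.200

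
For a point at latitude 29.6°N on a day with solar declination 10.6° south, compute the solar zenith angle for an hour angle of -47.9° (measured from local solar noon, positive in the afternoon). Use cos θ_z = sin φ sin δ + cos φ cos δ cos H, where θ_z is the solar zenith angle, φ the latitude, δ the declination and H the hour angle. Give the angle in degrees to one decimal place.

With φ = 29.6°, δ = -10.6°, H = -47.90°: sin φ sin δ = -0.0909, cos φ cos δ cos H = 0.5730, so cos θ_z = 0.4821.
θ_z = arccos(0.4821) = 61.18°.

61.2°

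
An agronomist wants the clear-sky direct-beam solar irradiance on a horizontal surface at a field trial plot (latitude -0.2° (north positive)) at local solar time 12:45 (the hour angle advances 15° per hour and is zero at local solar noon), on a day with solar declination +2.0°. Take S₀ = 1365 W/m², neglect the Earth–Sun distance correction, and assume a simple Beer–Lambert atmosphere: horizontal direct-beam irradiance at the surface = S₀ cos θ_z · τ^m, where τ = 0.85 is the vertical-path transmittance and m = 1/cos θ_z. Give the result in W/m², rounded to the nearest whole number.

1133 W/m²

Hour angle H = 15° × (12.75 − 12) = 11.25°.
cos θ_z = sin φ sin δ + cos φ cos δ cos H = (-0.0035)(0.0349) + (1.0000)(0.9994)(0.9808) = 0.9801.
Air mass m = 1/cos θ_z = 1/0.9801 = 1.020; τ^m = 0.85^1.020 = 0.8472.
Surface direct beam = 1365 × 0.9801 × 0.8472 = 1133.42 W/m².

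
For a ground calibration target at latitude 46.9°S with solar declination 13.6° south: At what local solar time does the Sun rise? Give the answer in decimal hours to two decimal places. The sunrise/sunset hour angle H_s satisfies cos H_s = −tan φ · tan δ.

5.00 h

cos H_s = −tan(-46.9°) · tan(-13.6°) = -0.2585, so H_s = arccos(-0.2585) = 104.98°.
Sunrise is at 12 − H_s/15 = 12 − 6.999 = 5.001 h local solar time.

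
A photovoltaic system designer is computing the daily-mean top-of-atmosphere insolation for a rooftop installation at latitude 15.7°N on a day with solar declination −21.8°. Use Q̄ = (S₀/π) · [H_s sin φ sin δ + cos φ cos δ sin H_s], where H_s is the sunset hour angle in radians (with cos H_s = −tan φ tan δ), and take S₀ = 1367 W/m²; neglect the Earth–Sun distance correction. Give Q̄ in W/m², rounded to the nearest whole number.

cos H_s = −tan(15.7°) · tan(-21.8°) = 0.1124, so H_s = arccos(0.1124) = 83.55°. In radians, H_s = 1.4582.
H_s sin φ sin δ = 1.4582 × 0.2706 × -0.3714 = -0.1466.
cos φ cos δ sin H_s = 0.9627 × 0.9285 × 0.9937 = 0.8882.
Q̄ = (1367/π) × (-0.1466 + 0.8882) = 435.13 × 0.7416 = 322.69 W/m².

323 W/m²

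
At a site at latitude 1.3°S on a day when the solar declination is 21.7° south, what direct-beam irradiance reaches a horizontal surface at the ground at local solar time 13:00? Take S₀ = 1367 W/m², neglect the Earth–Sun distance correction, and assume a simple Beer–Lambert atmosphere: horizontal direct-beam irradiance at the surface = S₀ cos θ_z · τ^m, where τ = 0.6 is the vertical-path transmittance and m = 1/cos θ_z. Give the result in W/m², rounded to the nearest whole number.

Hour angle H = 15° × (13 − 12) = 15.00°.
cos θ_z = sin φ sin δ + cos φ cos δ cos H = (-0.0227)(-0.3697) + (0.9997)(0.9291)(0.9659) = 0.9055.
Air mass m = 1/cos θ_z = 1/0.9055 = 1.104; τ^m = 0.6^1.104 = 0.5690.
Surface direct beam = 1367 × 0.9055 × 0.5690 = 704.32 W/m².

704 W/m²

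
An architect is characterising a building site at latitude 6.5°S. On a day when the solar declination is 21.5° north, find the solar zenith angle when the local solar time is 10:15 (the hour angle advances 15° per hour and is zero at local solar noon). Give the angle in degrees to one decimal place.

Hour angle H = 15° × (10.25 − 12) = -26.25°.
With φ = -6.5°, δ = 21.5°, H = -26.25°: sin φ sin δ = -0.0415, cos φ cos δ cos H = 0.8291, so cos θ_z = 0.7876.
θ_z = arccos(0.7876) = 38.04°.

38.0°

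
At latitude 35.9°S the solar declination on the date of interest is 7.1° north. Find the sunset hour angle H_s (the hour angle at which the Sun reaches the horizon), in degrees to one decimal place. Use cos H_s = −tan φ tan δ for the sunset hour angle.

84.8°

cos H_s = −tan(-35.9°) · tan(7.1°) = 0.0902, so H_s = arccos(0.0902) = 84.82°.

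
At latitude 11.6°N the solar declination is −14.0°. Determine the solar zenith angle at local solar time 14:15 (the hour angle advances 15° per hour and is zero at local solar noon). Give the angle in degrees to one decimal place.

Hour angle H = 15° × (14.25 − 12) = 33.75°.
With φ = 11.6°, δ = -14.0°, H = 33.75°: sin φ sin δ = -0.0486, cos φ cos δ cos H = 0.7903, so cos θ_z = 0.7417.
θ_z = arccos(0.7417) = 42.12°.

42.1°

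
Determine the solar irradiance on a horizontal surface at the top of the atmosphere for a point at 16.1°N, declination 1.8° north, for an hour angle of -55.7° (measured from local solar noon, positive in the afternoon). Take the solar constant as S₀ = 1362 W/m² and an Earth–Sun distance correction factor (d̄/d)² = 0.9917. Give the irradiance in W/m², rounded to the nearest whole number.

With φ = 16.1°, δ = 1.8°, H = -55.70°: sin φ sin δ = 0.0087, cos φ cos δ cos H = 0.5412, so cos θ_z = 0.5499.
Top-of-atmosphere irradiance = S₀ (d̄/d)² cos θ_z = 1362 × 0.9917 × 0.5499 = 742.75 W/m².

743 W/m²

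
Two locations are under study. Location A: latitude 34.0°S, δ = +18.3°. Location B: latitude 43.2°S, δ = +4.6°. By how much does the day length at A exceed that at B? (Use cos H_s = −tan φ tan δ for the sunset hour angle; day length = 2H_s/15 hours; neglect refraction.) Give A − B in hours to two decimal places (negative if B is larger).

A: H_s = arccos(−tan -34.0° · tan 18.3°) = 77.11°, so 2H_s/15 = 10.2813 h.
B: H_s = arccos(−tan -43.2° · tan 4.6°) = 85.67°, so 2H_s/15 = 11.4227 h.
A − B = 10.2813 − 11.4227 = -1.1414 h.

-1.14 h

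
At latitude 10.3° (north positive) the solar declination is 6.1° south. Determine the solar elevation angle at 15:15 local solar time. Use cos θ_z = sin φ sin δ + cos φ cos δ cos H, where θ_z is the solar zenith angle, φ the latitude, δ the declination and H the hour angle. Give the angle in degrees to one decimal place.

38.8°

Hour angle H = 15° × (15.25 − 12) = 48.75°.
cos θ_z = sin(10.3°) sin(-6.1°) + cos(10.3°) cos(-6.1°) cos(48.75°) = -0.0190 + 0.6450 = 0.6260.
θ_z = arccos(0.6260) = 51.24°, so the elevation is 90° − 51.24° = 38.76°.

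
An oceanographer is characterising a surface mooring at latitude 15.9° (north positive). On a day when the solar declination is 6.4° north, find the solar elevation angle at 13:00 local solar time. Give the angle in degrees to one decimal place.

Hour angle H = 15° × (13 − 12) = 15.00°.
cos θ_z = sin φ sin δ + cos φ cos δ cos H = (0.2740)(0.1115) + (0.9617)(0.9938)(0.9659) = 0.9537.
θ_z = arccos(0.9537) = 17.50°, so the elevation is 90° − 17.50° = 72.50°.

72.5°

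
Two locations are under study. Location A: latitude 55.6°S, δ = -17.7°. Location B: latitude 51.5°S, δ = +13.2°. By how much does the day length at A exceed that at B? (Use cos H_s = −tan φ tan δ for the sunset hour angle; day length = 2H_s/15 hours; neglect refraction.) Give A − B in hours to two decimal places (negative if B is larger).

A: H_s = arccos(−tan -55.6° · tan -17.7°) = 117.78°, so 2H_s/15 = 15.7040 h.
B: H_s = arccos(−tan -51.5° · tan 13.2°) = 72.85°, so 2H_s/15 = 9.7133 h.
A − B = 15.7040 − 9.7133 = 5.9907 h.

+5.99 h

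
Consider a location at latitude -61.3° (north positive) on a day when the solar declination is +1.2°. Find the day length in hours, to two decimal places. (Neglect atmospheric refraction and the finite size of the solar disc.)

−tan φ tan δ = −(-1.8265)(0.0209) = 0.0382; H_s = arccos(0.0382) = 87.81°.
Day length = 2 H_s / 15° h⁻¹ = 175.62° / 15 = 11.708 h.

11.71 hours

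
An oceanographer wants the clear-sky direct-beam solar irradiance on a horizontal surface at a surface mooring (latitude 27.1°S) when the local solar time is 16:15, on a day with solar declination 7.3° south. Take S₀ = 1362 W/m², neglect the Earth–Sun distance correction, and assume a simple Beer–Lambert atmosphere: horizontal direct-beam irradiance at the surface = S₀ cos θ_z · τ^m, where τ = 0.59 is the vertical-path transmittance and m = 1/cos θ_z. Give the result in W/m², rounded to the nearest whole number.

188 W/m²

Hour angle H = 15° × (16.25 − 12) = 63.75°.
With φ = -27.1°, δ = -7.3°, H = 63.75°: sin φ sin δ = 0.0579, cos φ cos δ cos H = 0.3905, so cos θ_z = 0.4484.
Air mass m = 1/cos θ_z = 1/0.4484 = 2.230; τ^m = 0.59^2.230 = 0.3083.
Surface direct beam = 1362 × 0.4484 × 0.3083 = 188.29 W/m².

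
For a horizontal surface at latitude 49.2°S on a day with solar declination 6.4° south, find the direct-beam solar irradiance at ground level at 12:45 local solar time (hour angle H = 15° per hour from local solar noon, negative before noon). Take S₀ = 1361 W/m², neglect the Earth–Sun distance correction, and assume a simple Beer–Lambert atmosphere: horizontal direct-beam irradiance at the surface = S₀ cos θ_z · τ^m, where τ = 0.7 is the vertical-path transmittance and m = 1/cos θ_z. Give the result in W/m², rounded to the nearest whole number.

Hour angle H = 15° × (12.75 − 12) = 11.25°.
cos θ_z = sin(-49.2°) sin(-6.4°) + cos(-49.2°) cos(-6.4°) cos(11.25°) = 0.0844 + 0.6369 = 0.7213.
Air mass m = 1/cos θ_z = 1/0.7213 = 1.386; τ^m = 0.7^1.386 = 0.6100.
Surface direct beam = 1361 × 0.7213 × 0.6100 = 598.83 W/m².

599 W/m²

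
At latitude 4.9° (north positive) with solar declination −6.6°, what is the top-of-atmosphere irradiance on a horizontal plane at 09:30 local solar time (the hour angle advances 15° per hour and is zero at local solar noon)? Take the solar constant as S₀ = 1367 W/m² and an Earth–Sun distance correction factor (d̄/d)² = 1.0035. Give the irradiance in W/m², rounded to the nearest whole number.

1064 W/m²

Hour angle H = 15° × (9.5 − 12) = -37.50°.
With φ = 4.9°, δ = -6.6°, H = -37.50°: sin φ sin δ = -0.0098, cos φ cos δ cos H = 0.7852, so cos θ_z = 0.7754.
Top-of-atmosphere irradiance = S₀ (d̄/d)² cos θ_z = 1367 × 1.0035 × 0.7754 = 1063.68 W/m².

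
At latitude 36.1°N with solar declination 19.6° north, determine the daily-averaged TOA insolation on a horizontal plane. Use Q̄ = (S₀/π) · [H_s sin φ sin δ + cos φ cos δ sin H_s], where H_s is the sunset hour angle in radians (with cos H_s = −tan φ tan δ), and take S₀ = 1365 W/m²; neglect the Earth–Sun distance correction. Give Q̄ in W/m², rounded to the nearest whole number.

cos H_s = −tan(36.1°) · tan(19.6°) = -0.2597, so H_s = arccos(-0.2597) = 105.05°. In radians, H_s = 1.8335.
H_s sin φ sin δ = 1.8335 × 0.5892 × 0.3355 = 0.3624.
cos φ cos δ sin H_s = 0.8080 × 0.9421 × 0.9657 = 0.7351.
Q̄ = (1365/π) × (0.3624 + 0.7351) = 434.49 × 1.0975 = 476.85 W/m².

477 W/m²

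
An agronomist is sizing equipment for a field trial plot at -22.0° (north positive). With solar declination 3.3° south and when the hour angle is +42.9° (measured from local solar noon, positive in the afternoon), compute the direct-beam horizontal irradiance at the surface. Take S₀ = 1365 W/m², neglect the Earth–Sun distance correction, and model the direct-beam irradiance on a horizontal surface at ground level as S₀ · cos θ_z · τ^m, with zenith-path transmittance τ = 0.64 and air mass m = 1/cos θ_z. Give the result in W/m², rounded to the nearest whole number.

With φ = -22.0°, δ = -3.3°, H = 42.90°: sin φ sin δ = 0.0216, cos φ cos δ cos H = 0.6781, so cos θ_z = 0.6997.
Air mass m = 1/cos θ_z = 1/0.6997 = 1.429; τ^m = 0.64^1.429 = 0.5285.
Surface direct beam = 1365 × 0.6997 × 0.5285 = 504.77 W/m².

505 W/m²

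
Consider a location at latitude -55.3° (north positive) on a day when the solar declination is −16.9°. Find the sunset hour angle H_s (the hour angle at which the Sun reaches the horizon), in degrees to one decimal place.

116.0°

−tan φ tan δ = −(-1.4442)(-0.3038) = -0.4387; H_s = arccos(-0.4387) = 116.02°.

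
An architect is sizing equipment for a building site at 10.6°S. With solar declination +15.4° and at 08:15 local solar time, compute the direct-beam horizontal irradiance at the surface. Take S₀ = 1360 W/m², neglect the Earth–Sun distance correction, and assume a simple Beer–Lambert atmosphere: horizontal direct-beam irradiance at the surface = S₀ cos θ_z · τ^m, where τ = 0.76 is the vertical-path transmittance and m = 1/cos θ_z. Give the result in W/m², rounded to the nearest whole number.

366 W/m²

Hour angle H = 15° × (8.25 − 12) = -56.25°.
cos θ_z = sin(-10.6°) sin(15.4°) + cos(-10.6°) cos(15.4°) cos(-56.25°) = -0.0488 + 0.5265 = 0.4777.
Air mass m = 1/cos θ_z = 1/0.4777 = 2.093; τ^m = 0.76^2.093 = 0.5630.
Surface direct beam = 1360 × 0.4777 × 0.5630 = 365.77 W/m².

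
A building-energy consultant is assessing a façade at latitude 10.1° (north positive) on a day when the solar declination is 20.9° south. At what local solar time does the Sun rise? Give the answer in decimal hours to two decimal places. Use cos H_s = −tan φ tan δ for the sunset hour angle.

cos H_s = −tan(10.1°) · tan(-20.9°) = 0.0680, so H_s = arccos(0.0680) = 86.10°.
Sunrise is at 12 − H_s/15 = 12 − 5.740 = 6.260 h local solar time.

6.26 h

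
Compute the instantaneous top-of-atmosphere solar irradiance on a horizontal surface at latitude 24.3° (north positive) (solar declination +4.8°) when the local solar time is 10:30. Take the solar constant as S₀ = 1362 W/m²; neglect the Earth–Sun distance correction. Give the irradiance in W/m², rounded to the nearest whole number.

Hour angle H = 15° × (10.5 − 12) = -22.50°.
cos θ_z = sin φ sin δ + cos φ cos δ cos H = (0.4115)(0.0837) + (0.9114)(0.9965)(0.9239) = 0.8735.
Top-of-atmosphere irradiance = S₀ cos θ_z = 1362 × 0.8735 = 1189.71 W/m².

1190 W/m²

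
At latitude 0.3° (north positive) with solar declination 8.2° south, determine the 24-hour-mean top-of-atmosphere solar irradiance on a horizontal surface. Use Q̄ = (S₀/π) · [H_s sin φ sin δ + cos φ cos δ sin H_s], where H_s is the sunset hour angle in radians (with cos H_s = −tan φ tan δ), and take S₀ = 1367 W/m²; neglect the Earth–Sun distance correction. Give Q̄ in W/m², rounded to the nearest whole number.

430 W/m²

cos H_s = −tan(0.3°) · tan(-8.2°) = 0.0008, so H_s = arccos(0.0008) = 89.95°. In radians, H_s = 1.5699.
H_s sin φ sin δ = 1.5699 × 0.0052 × -0.1426 = -0.0012.
cos φ cos δ sin H_s = 1.0000 × 0.9898 × 1.0000 = 0.9898.
Q̄ = (1367/π) × (-0.0012 + 0.9898) = 435.13 × 0.9886 = 430.17 W/m².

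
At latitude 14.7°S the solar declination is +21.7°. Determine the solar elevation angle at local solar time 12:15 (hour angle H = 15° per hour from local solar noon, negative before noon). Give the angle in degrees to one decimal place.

53.4°

Hour angle H = 15° × (12.25 − 12) = 3.75°.
cos θ_z = sin(-14.7°) sin(21.7°) + cos(-14.7°) cos(21.7°) cos(3.75°) = -0.0938 + 0.8968 = 0.8030.
θ_z = arccos(0.8030) = 36.58°, so the elevation is 90° − 36.58° = 53.42°.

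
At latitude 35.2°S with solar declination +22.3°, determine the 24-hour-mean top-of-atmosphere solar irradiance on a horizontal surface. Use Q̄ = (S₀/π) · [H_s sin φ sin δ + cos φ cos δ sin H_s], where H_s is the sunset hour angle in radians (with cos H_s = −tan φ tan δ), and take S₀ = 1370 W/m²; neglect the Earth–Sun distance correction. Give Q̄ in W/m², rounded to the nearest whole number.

194 W/m²

cos H_s = −tan(-35.2°) · tan(22.3°) = 0.2893, so H_s = arccos(0.2893) = 73.18°. In radians, H_s = 1.2772.
H_s sin φ sin δ = 1.2772 × -0.5764 × 0.3795 = -0.2794.
cos φ cos δ sin H_s = 0.8171 × 0.9252 × 0.9572 = 0.7236.
Q̄ = (1370/π) × (-0.2794 + 0.7236) = 436.08 × 0.4442 = 193.71 W/m².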